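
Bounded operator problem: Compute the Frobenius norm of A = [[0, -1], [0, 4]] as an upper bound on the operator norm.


||A||_F^2 = sum a_ij^2
= 0^2 + (-1)^2 + 0^2 + 4^2
= 0 + 1 + 0 + 16 = 17
||A||_F = sqrt(17) = 4.1231

4.1231


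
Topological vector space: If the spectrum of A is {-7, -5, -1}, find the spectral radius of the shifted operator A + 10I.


Spectrum of A + 10I = {3, 5, 9}
Spectral radius = max |lambda| over the shifted spectrum
= max(3, 5, 9) = 9

9


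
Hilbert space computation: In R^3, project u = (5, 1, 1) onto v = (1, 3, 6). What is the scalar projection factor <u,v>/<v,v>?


Computing <u,v> = 5*1 + 1*3 + 1*6 = 14
Computing <v,v> = 1^2 + 3^2 + 6^2 = 46
Projection coefficient = 14/46 = 0.3043

0.3043


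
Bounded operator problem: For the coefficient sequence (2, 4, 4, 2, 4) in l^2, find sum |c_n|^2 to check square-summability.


sum |c_n|^2 = 2^2 + 4^2 + 4^2 + 2^2 + 4^2
= 4 + 16 + 16 + 4 + 16
= 56

56


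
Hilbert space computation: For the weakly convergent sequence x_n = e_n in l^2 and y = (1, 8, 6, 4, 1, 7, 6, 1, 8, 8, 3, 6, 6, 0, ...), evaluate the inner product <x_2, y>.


x_2 = e_2 is the standard basis vector with 1 in position 2.
<x_2, y> = y_2 = 8
As n -> infinity, <x_n, y> -> 0, confirming weak convergence of (x_n) to 0.

8


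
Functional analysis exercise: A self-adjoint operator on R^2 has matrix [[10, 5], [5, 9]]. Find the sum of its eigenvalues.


For a self-adjoint (symmetric) matrix, the eigenvalues are real.
The sum of eigenvalues equals the trace of the matrix.
trace = 10 + 9 = 19

19


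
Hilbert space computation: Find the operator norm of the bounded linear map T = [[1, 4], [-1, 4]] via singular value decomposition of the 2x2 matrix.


A^T A = [[2, 0], [0, 32]]
trace(A^T A) = 34, det(A^T A) = 64
discriminant = 34^2 - 4*64 = 900
Largest eigenvalue of A^T A = (trace + sqrt(disc))/2 = 32.0000
||T|| = sqrt(32.0000) = 5.6569

5.6569


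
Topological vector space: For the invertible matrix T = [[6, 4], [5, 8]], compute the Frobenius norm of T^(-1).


det(T) = 6*8 - 4*5 = 28
T^(-1) = (1/28) * [[8, -4], [-5, 6]] = [[0.2857, -0.1429], [-0.1786, 0.2143]]
||T^(-1)||_F^2 = 0.2857^2 + (-0.1429)^2 + (-0.1786)^2 + 0.2143^2 = 0.1798
||T^(-1)||_F = sqrt(0.1798) = 0.4241

0.4241


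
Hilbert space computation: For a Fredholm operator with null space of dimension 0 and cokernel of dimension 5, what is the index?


The Fredholm index is defined as ind(T) = dim(ker T) - dim(coker T)
= 0 - 5
= -5

-5


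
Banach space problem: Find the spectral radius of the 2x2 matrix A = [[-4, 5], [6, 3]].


For a 2x2 matrix, eigenvalues satisfy lambda^2 - (trace)*lambda + det = 0
trace = -4 + 3 = -1
det = -4*3 - 5*6 = -42
discriminant = (-1)^2 - 4*(-42) = 169
spectral radius = max |eigenvalue| = 7.0000

7.0000


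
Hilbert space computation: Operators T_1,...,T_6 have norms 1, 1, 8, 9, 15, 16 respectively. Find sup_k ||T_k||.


By the Uniform Boundedness Principle, the supremum of norms is finite.
sup_k ||T_k|| = max(1, 1, 8, 9, 15, 16) = 16

16


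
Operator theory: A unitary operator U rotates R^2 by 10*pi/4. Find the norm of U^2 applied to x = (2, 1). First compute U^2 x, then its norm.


U is a rotation by theta = 10*pi/4
U^2 = rotation by 2*theta = 20*pi/4 = 4*pi/4 (mod 2*pi)
cos(4*pi/4) = -1.0000, sin(4*pi/4) = 0.0000
U^2 x = (-1.0000 * 2 - 0.0000 * 1, 0.0000 * 2 + -1.0000 * 1)
= (-2.0000, -1.0000)
||U^2 x|| = sqrt((-2.0000)^2 + (-1.0000)^2) = sqrt(5.0000) = 2.2361

2.2361


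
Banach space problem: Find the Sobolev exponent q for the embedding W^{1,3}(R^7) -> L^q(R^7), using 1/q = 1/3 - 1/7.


Using the Sobolev embedding formula: 1/q = 1/p - k/n
1/q = 1/3 - 1/7 = 4/21
q = 1/(4/21) = 21/4 = 5.2500

5.2500


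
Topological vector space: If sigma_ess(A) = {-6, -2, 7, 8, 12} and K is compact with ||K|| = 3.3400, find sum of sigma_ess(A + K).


By Weyl's theorem, the essential spectrum is invariant under compact perturbations.
sigma_ess(A + K) = sigma_ess(A) = {-6, -2, 7, 8, 12}
Sum = -6 + -2 + 7 + 8 + 12 = 19

19


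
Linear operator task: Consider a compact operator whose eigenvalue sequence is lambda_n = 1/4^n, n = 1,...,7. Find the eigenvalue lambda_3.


The eigenvalue formula gives lambda_3 = 1/4^3
= 1/64
= 0.0156

0.0156


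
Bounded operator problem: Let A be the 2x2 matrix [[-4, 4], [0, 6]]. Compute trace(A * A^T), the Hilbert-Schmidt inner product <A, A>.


trace(A * A^T) = sum of squares of all entries
= (-4)^2 + 4^2 + 0^2 + 6^2
= 16 + 16 + 0 + 36
= 68

68


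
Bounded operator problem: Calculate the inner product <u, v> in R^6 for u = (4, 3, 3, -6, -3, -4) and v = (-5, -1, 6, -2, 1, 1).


Computing the standard inner product <u, v> = sum u_i * v_i
= 4*-5 + 3*-1 + 3*6 + -6*-2 + -3*1 + -4*1
= -20 + -3 + 18 + 12 + -3 + -4
= 0

0


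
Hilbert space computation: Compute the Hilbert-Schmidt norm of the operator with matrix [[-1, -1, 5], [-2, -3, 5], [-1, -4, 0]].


The Hilbert-Schmidt norm is sqrt(sum of squares of all entries).
Sum of squares = (-1)^2 + (-1)^2 + 5^2 + (-2)^2 + (-3)^2 + 5^2 + (-1)^2 + (-4)^2 + 0^2
= 1 + 1 + 25 + 4 + 9 + 25 + 1 + 16 + 0 = 82
||T||_HS = sqrt(82) = 9.0554

9.0554


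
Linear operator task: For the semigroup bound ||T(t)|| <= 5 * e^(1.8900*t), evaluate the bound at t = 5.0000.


||T(5.0000)|| <= 5 * exp(1.8900 * 5.0000)
= 5 * exp(9.4500)
= 5 * 12708.1653
= 63540.8263

63540.8263


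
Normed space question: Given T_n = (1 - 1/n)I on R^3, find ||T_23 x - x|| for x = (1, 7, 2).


T_23 x - x = (1 - 1/23)x - x = -x/23
||x|| = sqrt(54) = 7.3485
||T_23 x - x|| = ||x||/23 = 7.3485/23 = 0.3195

0.3195


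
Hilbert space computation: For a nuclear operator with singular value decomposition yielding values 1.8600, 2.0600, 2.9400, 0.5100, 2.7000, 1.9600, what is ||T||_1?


The nuclear norm is the sum of all singular values.
||T||_1 = 1.8600 + 2.0600 + 2.9400 + 0.5100 + 2.7000 + 1.9600
= 12.0300

12.0300


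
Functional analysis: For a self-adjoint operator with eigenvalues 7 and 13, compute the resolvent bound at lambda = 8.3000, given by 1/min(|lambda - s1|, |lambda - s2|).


dist(8.3000, {7, 13}) = min(|8.3000 - 7|, |8.3000 - 13|)
= min(1.3000, 4.7000) = 1.3000
Resolvent bound = 1/1.3000 = 0.7692

0.7692


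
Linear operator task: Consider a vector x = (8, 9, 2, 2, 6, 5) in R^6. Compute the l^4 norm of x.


The l^4 norm = (sum |x_i|^4)^(1/4)
Sum of 4th powers = 4096 + 6561 + 16 + 16 + 1296 + 625 = 12610
||x||_4 = (12610)^(1/4) = 10.5969

10.5969


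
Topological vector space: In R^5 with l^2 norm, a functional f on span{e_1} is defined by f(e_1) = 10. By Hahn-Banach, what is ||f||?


The norm of f is given by ||f|| = sup_{||x||=1} |f(x)|.
On span{e_1}, ||e_1|| = 1, so ||f|| = |f(e_1)| / ||e_1||
= |10| / 1 = 10.0000

10.0000


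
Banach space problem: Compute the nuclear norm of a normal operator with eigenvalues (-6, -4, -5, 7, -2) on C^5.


For a normal operator, singular values equal |eigenvalues|.
Trace norm = sum |lambda_i| = 6 + 4 + 5 + 7 + 2
= 24

24


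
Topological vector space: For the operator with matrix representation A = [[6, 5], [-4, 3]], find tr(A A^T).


trace(A * A^T) = sum of squares of all entries
= 6^2 + 5^2 + (-4)^2 + 3^2
= 36 + 25 + 16 + 9
= 86

86


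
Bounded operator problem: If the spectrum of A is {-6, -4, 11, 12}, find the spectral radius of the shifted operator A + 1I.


Spectrum of A + 1I = {-5, -3, 12, 13}
Spectral radius = max |lambda| over the shifted spectrum
= max(5, 3, 12, 13) = 13

13


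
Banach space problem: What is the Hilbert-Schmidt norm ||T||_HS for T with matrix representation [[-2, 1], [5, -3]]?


The Hilbert-Schmidt norm is sqrt(sum of squares of all entries).
Sum of squares = (-2)^2 + 1^2 + 5^2 + (-3)^2
= 4 + 1 + 25 + 9 = 39
||T||_HS = sqrt(39) = 6.2450

6.2450


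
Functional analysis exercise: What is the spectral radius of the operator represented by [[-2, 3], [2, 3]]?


For a 2x2 matrix, eigenvalues satisfy lambda^2 - (trace)*lambda + det = 0
trace = -2 + 3 = 1
det = -2*3 - 3*2 = -12
discriminant = 1^2 - 4*(-12) = 49
spectral radius = max |eigenvalue| = 4.0000

4.0000


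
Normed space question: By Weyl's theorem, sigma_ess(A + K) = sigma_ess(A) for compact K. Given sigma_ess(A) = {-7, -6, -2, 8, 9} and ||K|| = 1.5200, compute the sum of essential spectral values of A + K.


By Weyl's theorem, the essential spectrum is invariant under compact perturbations.
sigma_ess(A + K) = sigma_ess(A) = {-7, -6, -2, 8, 9}
Sum = -7 + -6 + -2 + 8 + 9 = 2

2


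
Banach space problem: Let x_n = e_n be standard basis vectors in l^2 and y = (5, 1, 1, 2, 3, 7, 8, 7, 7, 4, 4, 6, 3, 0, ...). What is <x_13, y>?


x_13 = e_13 is the standard basis vector with 1 in position 13.
<x_13, y> = y_13 = 3
As n -> infinity, <x_n, y> -> 0, confirming weak convergence of (x_n) to 0.

3


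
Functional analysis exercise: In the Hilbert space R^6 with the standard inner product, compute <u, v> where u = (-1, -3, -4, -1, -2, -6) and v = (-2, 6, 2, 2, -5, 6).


Computing the standard inner product <u, v> = sum u_i * v_i
= -1*-2 + -3*6 + -4*2 + -1*2 + -2*-5 + -6*6
= 2 + -18 + -8 + -2 + 10 + -36
= -52

-52


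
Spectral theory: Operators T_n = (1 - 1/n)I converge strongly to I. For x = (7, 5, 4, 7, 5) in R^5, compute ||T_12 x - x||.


T_12 x - x = (1 - 1/12)x - x = -x/12
||x|| = sqrt(164) = 12.8062
||T_12 x - x|| = ||x||/12 = 12.8062/12 = 1.0672

1.0672


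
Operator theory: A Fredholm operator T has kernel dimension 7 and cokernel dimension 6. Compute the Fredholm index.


The Fredholm index is defined as ind(T) = dim(ker T) - dim(coker T)
= 7 - 6
= 1

1


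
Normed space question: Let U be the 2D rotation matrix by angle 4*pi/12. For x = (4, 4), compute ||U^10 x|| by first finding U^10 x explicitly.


U is a rotation by theta = 4*pi/12
U^10 = rotation by 10*theta = 40*pi/12 = 16*pi/12 (mod 2*pi)
cos(16*pi/12) = -0.5000, sin(16*pi/12) = -0.8660
U^10 x = (-0.5000 * 4 - -0.8660 * 4, -0.8660 * 4 + -0.5000 * 4)
= (1.4641, -5.4641)
||U^10 x|| = sqrt(1.4641^2 + (-5.4641)^2) = sqrt(32.0000) = 5.6569

5.6569


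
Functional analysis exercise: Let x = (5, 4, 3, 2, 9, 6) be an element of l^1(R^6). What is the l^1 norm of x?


The l^1 norm equals the sum of absolute values of all components.
||x||_1 = 5 + 4 + 3 + 2 + 9 + 6
= 29

29.0000


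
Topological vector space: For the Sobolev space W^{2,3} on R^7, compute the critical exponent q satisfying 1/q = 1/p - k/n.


Using the Sobolev embedding formula: 1/q = 1/p - k/n
1/q = 1/3 - 2/7 = 1/21
q = 1/(1/21) = 21

21.0000


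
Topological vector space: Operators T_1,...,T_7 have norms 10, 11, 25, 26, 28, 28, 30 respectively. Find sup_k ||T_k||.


By the Uniform Boundedness Principle, the supremum of norms is finite.
sup_k ||T_k|| = max(10, 11, 25, 26, 28, 28, 30) = 30

30


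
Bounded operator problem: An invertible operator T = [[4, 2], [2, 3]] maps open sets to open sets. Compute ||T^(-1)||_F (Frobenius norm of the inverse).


det(T) = 4*3 - 2*2 = 8
T^(-1) = (1/8) * [[3, -2], [-2, 4]] = [[0.3750, -0.2500], [-0.2500, 0.5000]]
||T^(-1)||_F^2 = 0.3750^2 + (-0.2500)^2 + (-0.2500)^2 + 0.5000^2 = 0.5156
||T^(-1)||_F = sqrt(0.5156) = 0.7181

0.7181


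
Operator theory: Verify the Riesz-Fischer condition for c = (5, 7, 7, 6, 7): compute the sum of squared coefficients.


sum |c_n|^2 = 5^2 + 7^2 + 7^2 + 6^2 + 7^2
= 25 + 49 + 49 + 36 + 49
= 208

208


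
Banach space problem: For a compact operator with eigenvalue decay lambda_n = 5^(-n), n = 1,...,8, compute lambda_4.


The eigenvalue formula gives lambda_4 = 1/5^4
= 1/625
= 0.0016

0.0016


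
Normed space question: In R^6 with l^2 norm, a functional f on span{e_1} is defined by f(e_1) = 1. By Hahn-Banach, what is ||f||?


The norm of f is given by ||f|| = sup_{||x||=1} |f(x)|.
On span{e_1}, ||e_1|| = 1, so ||f|| = |f(e_1)| / ||e_1||
= |1| / 1 = 1.0000

1.0000


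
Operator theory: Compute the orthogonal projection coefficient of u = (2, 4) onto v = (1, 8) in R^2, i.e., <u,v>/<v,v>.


Computing <u,v> = 2*1 + 4*8 = 34
Computing <v,v> = 1^2 + 8^2 = 65
Projection coefficient = 34/65 = 0.5231

0.5231


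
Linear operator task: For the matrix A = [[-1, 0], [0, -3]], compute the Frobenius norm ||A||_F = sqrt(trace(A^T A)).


||A||_F^2 = sum a_ij^2
= (-1)^2 + 0^2 + 0^2 + (-3)^2
= 1 + 0 + 0 + 9 = 10
||A||_F = sqrt(10) = 3.1623

3.1623


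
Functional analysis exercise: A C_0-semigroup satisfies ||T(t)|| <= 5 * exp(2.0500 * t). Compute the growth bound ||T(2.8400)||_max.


||T(2.8400)|| <= 5 * exp(2.0500 * 2.8400)
= 5 * exp(5.8220)
= 5 * 337.6467
= 1688.2334

1688.2334


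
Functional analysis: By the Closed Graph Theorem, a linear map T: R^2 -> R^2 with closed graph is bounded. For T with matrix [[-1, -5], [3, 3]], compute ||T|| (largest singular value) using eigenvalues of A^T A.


A^T A = [[10, 14], [14, 34]]
trace(A^T A) = 44, det(A^T A) = 144
discriminant = 44^2 - 4*144 = 1360
Largest eigenvalue of A^T A = (trace + sqrt(disc))/2 = 40.4391
||T|| = sqrt(40.4391) = 6.3592

6.3592


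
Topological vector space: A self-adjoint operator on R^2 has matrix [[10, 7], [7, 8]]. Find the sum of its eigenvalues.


For a self-adjoint (symmetric) matrix, the eigenvalues are real.
The sum of eigenvalues equals the trace of the matrix.
trace = 10 + 8 = 18

18


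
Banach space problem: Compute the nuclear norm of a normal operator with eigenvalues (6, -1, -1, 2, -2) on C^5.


For a normal operator, singular values equal |eigenvalues|.
Trace norm = sum |lambda_i| = 6 + 1 + 1 + 2 + 2
= 12

12


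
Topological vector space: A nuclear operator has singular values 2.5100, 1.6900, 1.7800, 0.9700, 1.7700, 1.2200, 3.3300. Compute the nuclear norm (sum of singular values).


The nuclear norm is the sum of all singular values.
||T||_1 = 2.5100 + 1.6900 + 1.7800 + 0.9700 + 1.7700 + 1.2200 + 3.3300
= 13.2700

13.2700


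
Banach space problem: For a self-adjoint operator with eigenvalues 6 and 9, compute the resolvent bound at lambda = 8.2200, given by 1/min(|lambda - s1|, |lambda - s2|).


dist(8.2200, {6, 9}) = min(|8.2200 - 6|, |8.2200 - 9|)
= min(2.2200, 0.7800) = 0.7800
Resolvent bound = 1/0.7800 = 1.2821

1.2821


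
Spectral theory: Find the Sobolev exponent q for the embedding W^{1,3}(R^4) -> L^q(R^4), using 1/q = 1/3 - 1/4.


Using the Sobolev embedding formula: 1/q = 1/p - k/n
1/q = 1/3 - 1/4 = 1/12
q = 1/(1/12) = 12

12.0000


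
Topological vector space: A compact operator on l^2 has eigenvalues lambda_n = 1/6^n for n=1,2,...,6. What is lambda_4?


The eigenvalue formula gives lambda_4 = 1/6^4
= 1/1296
= 7.7160e-04

7.7160e-04


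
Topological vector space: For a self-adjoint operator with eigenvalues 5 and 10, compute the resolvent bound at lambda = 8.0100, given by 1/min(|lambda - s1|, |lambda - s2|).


dist(8.0100, {5, 10}) = min(|8.0100 - 5|, |8.0100 - 10|)
= min(3.0100, 1.9900) = 1.9900
Resolvent bound = 1/1.9900 = 0.5025

0.5025


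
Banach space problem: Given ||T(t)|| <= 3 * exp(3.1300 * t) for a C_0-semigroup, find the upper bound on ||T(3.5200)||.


||T(3.5200)|| <= 3 * exp(3.1300 * 3.5200)
= 3 * exp(11.0176)
= 3 * 60937.2546
= 182811.7637

182811.7637


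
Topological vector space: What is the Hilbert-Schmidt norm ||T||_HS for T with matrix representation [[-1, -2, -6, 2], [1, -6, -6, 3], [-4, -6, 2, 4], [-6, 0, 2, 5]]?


The Hilbert-Schmidt norm is sqrt(sum of squares of all entries).
Sum of squares = (-1)^2 + (-2)^2 + (-6)^2 + 2^2 + 1^2 + (-6)^2 + (-6)^2 + 3^2 + (-4)^2 + (-6)^2 + 2^2 + 4^2 + (-6)^2 + 0^2 + 2^2 + 5^2
= 1 + 4 + 36 + 4 + 1 + 36 + 36 + 9 + 16 + 36 + 4 + 16 + 36 + 0 + 4 + 25 = 264
||T||_HS = sqrt(264) = 16.2481

16.2481


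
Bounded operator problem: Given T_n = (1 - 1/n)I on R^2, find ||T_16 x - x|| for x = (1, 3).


T_16 x - x = (1 - 1/16)x - x = -x/16
||x|| = sqrt(10) = 3.1623
||T_16 x - x|| = ||x||/16 = 3.1623/16 = 0.1976

0.1976


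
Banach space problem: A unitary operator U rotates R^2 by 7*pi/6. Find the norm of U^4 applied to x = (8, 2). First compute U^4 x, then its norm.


U is a rotation by theta = 7*pi/6
U^4 = rotation by 4*theta = 28*pi/6 = 4*pi/6 (mod 2*pi)
cos(4*pi/6) = -0.5000, sin(4*pi/6) = 0.8660
U^4 x = (-0.5000 * 8 - 0.8660 * 2, 0.8660 * 8 + -0.5000 * 2)
= (-5.7321, 5.9282)
||U^4 x|| = sqrt((-5.7321)^2 + 5.9282^2) = sqrt(68.0000) = 8.2462

8.2462


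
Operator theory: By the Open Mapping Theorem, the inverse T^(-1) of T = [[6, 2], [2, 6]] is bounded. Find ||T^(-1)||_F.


det(T) = 6*6 - 2*2 = 32
T^(-1) = (1/32) * [[6, -2], [-2, 6]] = [[0.1875, -0.0625], [-0.0625, 0.1875]]
||T^(-1)||_F^2 = 0.1875^2 + (-0.0625)^2 + (-0.0625)^2 + 0.1875^2 = 0.0781
||T^(-1)||_F = sqrt(0.0781) = 0.2795

0.2795


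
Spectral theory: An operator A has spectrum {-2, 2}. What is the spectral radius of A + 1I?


Spectrum of A + 1I = {-1, 3}
Spectral radius = max |lambda| over the shifted spectrum
= max(1, 3) = 3

3


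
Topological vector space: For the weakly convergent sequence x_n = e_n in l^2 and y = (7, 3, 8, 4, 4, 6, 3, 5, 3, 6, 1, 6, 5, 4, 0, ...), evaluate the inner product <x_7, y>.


x_7 = e_7 is the standard basis vector with 1 in position 7.
<x_7, y> = y_7 = 3
As n -> infinity, <x_n, y> -> 0, confirming weak convergence of (x_n) to 0.

3


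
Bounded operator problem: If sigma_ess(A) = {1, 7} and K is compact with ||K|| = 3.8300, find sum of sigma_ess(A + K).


By Weyl's theorem, the essential spectrum is invariant under compact perturbations.
sigma_ess(A + K) = sigma_ess(A) = {1, 7}
Sum = 1 + 7 = 8

8


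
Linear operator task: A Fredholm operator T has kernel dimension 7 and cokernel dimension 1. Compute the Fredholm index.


The Fredholm index is defined as ind(T) = dim(ker T) - dim(coker T)
= 7 - 1
= 6

6


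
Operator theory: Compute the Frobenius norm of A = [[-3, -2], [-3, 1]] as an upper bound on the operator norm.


||A||_F^2 = sum a_ij^2
= (-3)^2 + (-2)^2 + (-3)^2 + 1^2
= 9 + 4 + 9 + 1 = 23
||A||_F = sqrt(23) = 4.7958

4.7958


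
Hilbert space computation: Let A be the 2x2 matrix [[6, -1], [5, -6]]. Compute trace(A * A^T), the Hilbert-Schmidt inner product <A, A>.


trace(A * A^T) = sum of squares of all entries
= 6^2 + (-1)^2 + 5^2 + (-6)^2
= 36 + 1 + 25 + 36
= 98

98


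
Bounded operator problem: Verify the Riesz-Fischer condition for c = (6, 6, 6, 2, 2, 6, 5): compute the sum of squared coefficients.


sum |c_n|^2 = 6^2 + 6^2 + 6^2 + 2^2 + 2^2 + 6^2 + 5^2
= 36 + 36 + 36 + 4 + 4 + 36 + 25
= 177

177


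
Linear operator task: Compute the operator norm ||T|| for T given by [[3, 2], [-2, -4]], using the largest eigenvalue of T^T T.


A^T A = [[13, 14], [14, 20]]
trace(A^T A) = 33, det(A^T A) = 64
discriminant = 33^2 - 4*64 = 833
Largest eigenvalue of A^T A = (trace + sqrt(disc))/2 = 30.9309
||T|| = sqrt(30.9309) = 5.5616

5.5616


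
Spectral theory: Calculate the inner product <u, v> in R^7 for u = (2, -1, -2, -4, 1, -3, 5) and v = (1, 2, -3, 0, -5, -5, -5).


Computing the standard inner product <u, v> = sum u_i * v_i
= 2*1 + -1*2 + -2*-3 + -4*0 + 1*-5 + -3*-5 + 5*-5
= 2 + -2 + 6 + 0 + -5 + 15 + -25
= -9

-9


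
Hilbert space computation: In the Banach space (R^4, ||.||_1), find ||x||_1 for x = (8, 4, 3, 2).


The l^1 norm equals the sum of absolute values of all components.
||x||_1 = 8 + 4 + 3 + 2
= 17

17.0000


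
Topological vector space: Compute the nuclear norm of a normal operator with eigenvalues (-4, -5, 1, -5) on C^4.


For a normal operator, singular values equal |eigenvalues|.
Trace norm = sum |lambda_i| = 4 + 5 + 1 + 5
= 15

15


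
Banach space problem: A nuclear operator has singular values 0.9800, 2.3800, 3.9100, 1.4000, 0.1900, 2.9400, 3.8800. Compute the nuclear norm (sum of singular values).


The nuclear norm is the sum of all singular values.
||T||_1 = 0.9800 + 2.3800 + 3.9100 + 1.4000 + 0.1900 + 2.9400 + 3.8800
= 15.6800

15.6800


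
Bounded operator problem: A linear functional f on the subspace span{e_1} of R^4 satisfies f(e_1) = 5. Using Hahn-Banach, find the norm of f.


The norm of f is given by ||f|| = sup_{||x||=1} |f(x)|.
On span{e_1}, ||e_1|| = 1, so ||f|| = |f(e_1)| / ||e_1||
= |5| / 1 = 5.0000

5.0000


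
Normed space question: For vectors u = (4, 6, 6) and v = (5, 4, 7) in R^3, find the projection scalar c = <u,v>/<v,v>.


Computing <u,v> = 4*5 + 6*4 + 6*7 = 86
Computing <v,v> = 5^2 + 4^2 + 7^2 = 90
Projection coefficient = 86/90 = 0.9556

0.9556


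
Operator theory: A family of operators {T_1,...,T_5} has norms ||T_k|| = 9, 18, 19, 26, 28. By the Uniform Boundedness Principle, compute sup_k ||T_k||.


By the Uniform Boundedness Principle, the supremum of norms is finite.
sup_k ||T_k|| = max(9, 18, 19, 26, 28) = 28

28


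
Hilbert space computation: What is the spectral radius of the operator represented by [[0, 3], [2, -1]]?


For a 2x2 matrix, eigenvalues satisfy lambda^2 - (trace)*lambda + det = 0
trace = 0 + -1 = -1
det = 0*-1 - 3*2 = -6
discriminant = (-1)^2 - 4*(-6) = 25
spectral radius = max |eigenvalue| = 3.0000

3.0000


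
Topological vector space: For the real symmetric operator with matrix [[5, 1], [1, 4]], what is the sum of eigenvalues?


For a self-adjoint (symmetric) matrix, the eigenvalues are real.
The sum of eigenvalues equals the trace of the matrix.
trace = 5 + 4 = 9

9


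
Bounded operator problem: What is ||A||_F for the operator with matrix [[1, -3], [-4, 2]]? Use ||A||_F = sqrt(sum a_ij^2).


||A||_F^2 = sum a_ij^2
= 1^2 + (-3)^2 + (-4)^2 + 2^2
= 1 + 9 + 16 + 4 = 30
||A||_F = sqrt(30) = 5.4772

5.4772


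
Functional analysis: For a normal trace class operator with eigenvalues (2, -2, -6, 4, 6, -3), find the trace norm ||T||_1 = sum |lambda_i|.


For a normal operator, singular values equal |eigenvalues|.
Trace norm = sum |lambda_i| = 2 + 2 + 6 + 4 + 6 + 3
= 23

23


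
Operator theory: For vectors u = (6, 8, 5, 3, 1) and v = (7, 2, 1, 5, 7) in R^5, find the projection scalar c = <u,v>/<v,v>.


Computing <u,v> = 6*7 + 8*2 + 5*1 + 3*5 + 1*7 = 85
Computing <v,v> = 7^2 + 2^2 + 1^2 + 5^2 + 7^2 = 128
Projection coefficient = 85/128 = 0.6641

0.6641


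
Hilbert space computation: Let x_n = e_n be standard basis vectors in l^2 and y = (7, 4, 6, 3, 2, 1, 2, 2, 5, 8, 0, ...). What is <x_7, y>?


x_7 = e_7 is the standard basis vector with 1 in position 7.
<x_7, y> = y_7 = 2
As n -> infinity, <x_n, y> -> 0, confirming weak convergence of (x_n) to 0.

2


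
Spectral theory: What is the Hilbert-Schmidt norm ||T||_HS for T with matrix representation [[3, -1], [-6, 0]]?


The Hilbert-Schmidt norm is sqrt(sum of squares of all entries).
Sum of squares = 3^2 + (-1)^2 + (-6)^2 + 0^2
= 9 + 1 + 36 + 0 = 46
||T||_HS = sqrt(46) = 6.7823

6.7823


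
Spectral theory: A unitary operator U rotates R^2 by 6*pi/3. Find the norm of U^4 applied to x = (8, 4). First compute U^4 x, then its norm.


U is a rotation by theta = 6*pi/3
U^4 = rotation by 4*theta = 24*pi/3 = 0*pi/3 (mod 2*pi)
cos(0*pi/3) = 1.0000, sin(0*pi/3) = 0.0000
U^4 x = (1.0000 * 8 - 0.0000 * 4, 0.0000 * 8 + 1.0000 * 4)
= (8.0000, 4.0000)
||U^4 x|| = sqrt(8.0000^2 + 4.0000^2) = sqrt(80.0000) = 8.9443

8.9443


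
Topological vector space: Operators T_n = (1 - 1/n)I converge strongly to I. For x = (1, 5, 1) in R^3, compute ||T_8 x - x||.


T_8 x - x = (1 - 1/8)x - x = -x/8
||x|| = sqrt(27) = 5.1962
||T_8 x - x|| = ||x||/8 = 5.1962/8 = 0.6495

0.6495


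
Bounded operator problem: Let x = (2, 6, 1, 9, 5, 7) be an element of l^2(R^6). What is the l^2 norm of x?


The l^2 norm = (sum |x_i|^2)^(1/2)
Sum of 2th powers = 4 + 36 + 1 + 81 + 25 + 49 = 196
||x||_2 = (196)^(1/2) = 14.0000

14.0000


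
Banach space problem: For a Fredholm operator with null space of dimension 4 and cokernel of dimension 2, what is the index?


The Fredholm index is defined as ind(T) = dim(ker T) - dim(coker T)
= 4 - 2
= 2

2


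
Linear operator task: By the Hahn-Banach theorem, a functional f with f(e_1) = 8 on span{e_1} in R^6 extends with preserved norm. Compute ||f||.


The norm of f is given by ||f|| = sup_{||x||=1} |f(x)|.
On span{e_1}, ||e_1|| = 1, so ||f|| = |f(e_1)| / ||e_1||
= |8| / 1 = 8.0000

8.0000


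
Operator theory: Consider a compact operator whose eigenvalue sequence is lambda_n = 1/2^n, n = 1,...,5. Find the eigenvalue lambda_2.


The eigenvalue formula gives lambda_2 = 1/2^2
= 1/4
= 0.2500

0.2500


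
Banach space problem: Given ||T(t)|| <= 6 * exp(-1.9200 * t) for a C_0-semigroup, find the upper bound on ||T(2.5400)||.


||T(2.5400)|| <= 6 * exp(-1.9200 * 2.5400)
= 6 * exp(-4.8768)
= 6 * 0.0076
= 0.0457

0.0457


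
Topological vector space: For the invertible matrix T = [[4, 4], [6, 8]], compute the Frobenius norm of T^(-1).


det(T) = 4*8 - 4*6 = 8
T^(-1) = (1/8) * [[8, -4], [-6, 4]] = [[1.0000, -0.5000], [-0.7500, 0.5000]]
||T^(-1)||_F^2 = 1.0000^2 + (-0.5000)^2 + (-0.7500)^2 + 0.5000^2 = 2.0625
||T^(-1)||_F = sqrt(2.0625) = 1.4361

1.4361


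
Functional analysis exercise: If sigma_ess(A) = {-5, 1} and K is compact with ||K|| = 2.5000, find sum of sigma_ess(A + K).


By Weyl's theorem, the essential spectrum is invariant under compact perturbations.
sigma_ess(A + K) = sigma_ess(A) = {-5, 1}
Sum = -5 + 1 = -4

-4


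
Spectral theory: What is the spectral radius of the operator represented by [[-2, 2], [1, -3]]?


For a 2x2 matrix, eigenvalues satisfy lambda^2 - (trace)*lambda + det = 0
trace = -2 + -3 = -5
det = -2*-3 - 2*1 = 4
discriminant = (-5)^2 - 4*(4) = 9
spectral radius = max |eigenvalue| = 4.0000

4.0000


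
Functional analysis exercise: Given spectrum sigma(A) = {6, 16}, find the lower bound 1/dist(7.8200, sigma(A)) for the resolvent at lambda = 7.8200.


dist(7.8200, {6, 16}) = min(|7.8200 - 6|, |7.8200 - 16|)
= min(1.8200, 8.1800) = 1.8200
Resolvent bound = 1/1.8200 = 0.5495

0.5495


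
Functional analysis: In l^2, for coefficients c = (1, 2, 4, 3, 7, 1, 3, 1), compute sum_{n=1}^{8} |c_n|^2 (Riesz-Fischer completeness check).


sum |c_n|^2 = 1^2 + 2^2 + 4^2 + 3^2 + 7^2 + 1^2 + 3^2 + 1^2
= 1 + 4 + 16 + 9 + 49 + 1 + 9 + 1
= 90

90


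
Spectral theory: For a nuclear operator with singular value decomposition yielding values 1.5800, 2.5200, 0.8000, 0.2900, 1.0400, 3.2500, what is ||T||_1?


The nuclear norm is the sum of all singular values.
||T||_1 = 1.5800 + 2.5200 + 0.8000 + 0.2900 + 1.0400 + 3.2500
= 9.4800

9.4800


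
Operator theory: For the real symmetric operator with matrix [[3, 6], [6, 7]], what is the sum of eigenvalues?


For a self-adjoint (symmetric) matrix, the eigenvalues are real.
The sum of eigenvalues equals the trace of the matrix.
trace = 3 + 7 = 10

10


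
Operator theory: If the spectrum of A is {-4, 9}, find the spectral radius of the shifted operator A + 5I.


Spectrum of A + 5I = {1, 14}
Spectral radius = max |lambda| over the shifted spectrum
= max(1, 14) = 14

14


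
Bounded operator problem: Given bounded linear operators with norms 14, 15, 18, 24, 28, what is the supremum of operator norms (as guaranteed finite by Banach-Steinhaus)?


By the Uniform Boundedness Principle, the supremum of norms is finite.
sup_k ||T_k|| = max(14, 15, 18, 24, 28) = 28

28


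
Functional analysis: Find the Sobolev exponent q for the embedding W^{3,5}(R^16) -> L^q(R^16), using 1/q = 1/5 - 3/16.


Using the Sobolev embedding formula: 1/q = 1/p - k/n
1/q = 1/5 - 3/16 = 1/80
q = 1/(1/80) = 80

80.0000


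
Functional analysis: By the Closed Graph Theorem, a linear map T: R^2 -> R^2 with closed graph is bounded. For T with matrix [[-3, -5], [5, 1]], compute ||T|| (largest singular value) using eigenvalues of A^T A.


A^T A = [[34, 20], [20, 26]]
trace(A^T A) = 60, det(A^T A) = 484
discriminant = 60^2 - 4*484 = 1664
Largest eigenvalue of A^T A = (trace + sqrt(disc))/2 = 50.3961
||T|| = sqrt(50.3961) = 7.0990

7.0990


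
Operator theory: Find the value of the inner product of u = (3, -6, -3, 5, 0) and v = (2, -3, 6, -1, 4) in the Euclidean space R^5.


Computing the standard inner product <u, v> = sum u_i * v_i
= 3*2 + -6*-3 + -3*6 + 5*-1 + 0*4
= 6 + 18 + -18 + -5 + 0
= 1

1


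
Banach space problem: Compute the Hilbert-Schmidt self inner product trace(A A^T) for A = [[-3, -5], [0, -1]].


trace(A * A^T) = sum of squares of all entries
= (-3)^2 + (-5)^2 + 0^2 + (-1)^2
= 9 + 25 + 0 + 1
= 35

35


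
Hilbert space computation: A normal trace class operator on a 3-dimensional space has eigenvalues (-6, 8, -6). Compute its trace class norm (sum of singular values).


For a normal operator, singular values equal |eigenvalues|.
Trace norm = sum |lambda_i| = 6 + 8 + 6
= 20

20


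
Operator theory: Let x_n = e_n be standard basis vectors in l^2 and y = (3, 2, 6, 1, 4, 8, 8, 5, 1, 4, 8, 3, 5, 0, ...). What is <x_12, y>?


x_12 = e_12 is the standard basis vector with 1 in position 12.
<x_12, y> = y_12 = 3
As n -> infinity, <x_n, y> -> 0, confirming weak convergence of (x_n) to 0.

3


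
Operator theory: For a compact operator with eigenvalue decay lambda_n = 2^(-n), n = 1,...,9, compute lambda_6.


The eigenvalue formula gives lambda_6 = 1/2^6
= 1/64
= 0.0156

0.0156


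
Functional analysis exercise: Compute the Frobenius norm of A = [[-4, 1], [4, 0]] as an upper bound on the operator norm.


||A||_F^2 = sum a_ij^2
= (-4)^2 + 1^2 + 4^2 + 0^2
= 16 + 1 + 16 + 0 = 33
||A||_F = sqrt(33) = 5.7446

5.7446


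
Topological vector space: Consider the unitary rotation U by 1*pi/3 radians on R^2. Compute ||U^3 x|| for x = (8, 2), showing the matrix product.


U is a rotation by theta = 1*pi/3
U^3 = rotation by 3*theta = 3*pi/3
cos(3*pi/3) = -1.0000, sin(3*pi/3) = 0.0000
U^3 x = (-1.0000 * 8 - 0.0000 * 2, 0.0000 * 8 + -1.0000 * 2)
= (-8.0000, -2.0000)
||U^3 x|| = sqrt((-8.0000)^2 + (-2.0000)^2) = sqrt(68.0000) = 8.2462

8.2462


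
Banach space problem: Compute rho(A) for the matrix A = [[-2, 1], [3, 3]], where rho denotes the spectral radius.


For a 2x2 matrix, eigenvalues satisfy lambda^2 - (trace)*lambda + det = 0
trace = -2 + 3 = 1
det = -2*3 - 1*3 = -9
discriminant = 1^2 - 4*(-9) = 37
spectral radius = max |eigenvalue| = 3.5414

3.5414


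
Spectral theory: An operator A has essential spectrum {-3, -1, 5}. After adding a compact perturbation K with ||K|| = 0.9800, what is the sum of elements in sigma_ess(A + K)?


By Weyl's theorem, the essential spectrum is invariant under compact perturbations.
sigma_ess(A + K) = sigma_ess(A) = {-3, -1, 5}
Sum = -3 + -1 + 5 = 1

1


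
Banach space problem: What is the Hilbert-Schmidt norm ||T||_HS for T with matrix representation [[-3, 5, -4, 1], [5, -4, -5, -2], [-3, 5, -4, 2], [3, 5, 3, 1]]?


The Hilbert-Schmidt norm is sqrt(sum of squares of all entries).
Sum of squares = (-3)^2 + 5^2 + (-4)^2 + 1^2 + 5^2 + (-4)^2 + (-5)^2 + (-2)^2 + (-3)^2 + 5^2 + (-4)^2 + 2^2 + 3^2 + 5^2 + 3^2 + 1^2
= 9 + 25 + 16 + 1 + 25 + 16 + 25 + 4 + 9 + 25 + 16 + 4 + 9 + 25 + 9 + 1 = 219
||T||_HS = sqrt(219) = 14.7986

14.7986


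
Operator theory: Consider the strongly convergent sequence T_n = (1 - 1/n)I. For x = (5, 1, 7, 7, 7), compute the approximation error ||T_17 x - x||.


T_17 x - x = (1 - 1/17)x - x = -x/17
||x|| = sqrt(173) = 13.1529
||T_17 x - x|| = ||x||/17 = 13.1529/17 = 0.7737

0.7737


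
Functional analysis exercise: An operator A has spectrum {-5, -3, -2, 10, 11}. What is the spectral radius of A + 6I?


Spectrum of A + 6I = {1, 3, 4, 16, 17}
Spectral radius = max |lambda| over the shifted spectrum
= max(1, 3, 4, 16, 17) = 17

17


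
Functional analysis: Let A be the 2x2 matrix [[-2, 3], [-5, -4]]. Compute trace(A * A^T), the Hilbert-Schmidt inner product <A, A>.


trace(A * A^T) = sum of squares of all entries
= (-2)^2 + 3^2 + (-5)^2 + (-4)^2
= 4 + 9 + 25 + 16
= 54

54


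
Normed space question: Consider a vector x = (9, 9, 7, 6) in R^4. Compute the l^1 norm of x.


The l^1 norm equals the sum of absolute values of all components.
||x||_1 = 9 + 9 + 7 + 6
= 31

31.0000


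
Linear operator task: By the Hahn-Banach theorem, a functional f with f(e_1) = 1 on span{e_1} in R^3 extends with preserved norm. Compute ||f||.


The norm of f is given by ||f|| = sup_{||x||=1} |f(x)|.
On span{e_1}, ||e_1|| = 1, so ||f|| = |f(e_1)| / ||e_1||
= |1| / 1 = 1.0000

1.0000


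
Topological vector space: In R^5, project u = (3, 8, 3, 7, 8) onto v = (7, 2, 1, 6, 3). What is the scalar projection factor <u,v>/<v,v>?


Computing <u,v> = 3*7 + 8*2 + 3*1 + 7*6 + 8*3 = 106
Computing <v,v> = 7^2 + 2^2 + 1^2 + 6^2 + 3^2 = 99
Projection coefficient = 106/99 = 1.0707

1.0707


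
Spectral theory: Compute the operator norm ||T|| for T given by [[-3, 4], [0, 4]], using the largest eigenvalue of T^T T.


A^T A = [[9, -12], [-12, 32]]
trace(A^T A) = 41, det(A^T A) = 144
discriminant = 41^2 - 4*144 = 1105
Largest eigenvalue of A^T A = (trace + sqrt(disc))/2 = 37.1208
||T|| = sqrt(37.1208) = 6.0927

6.0927


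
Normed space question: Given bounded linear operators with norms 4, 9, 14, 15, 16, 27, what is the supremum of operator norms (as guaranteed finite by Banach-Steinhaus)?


By the Uniform Boundedness Principle, the supremum of norms is finite.
sup_k ||T_k|| = max(4, 9, 14, 15, 16, 27) = 27

27


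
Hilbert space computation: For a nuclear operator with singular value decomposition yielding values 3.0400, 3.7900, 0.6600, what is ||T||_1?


The nuclear norm is the sum of all singular values.
||T||_1 = 3.0400 + 3.7900 + 0.6600
= 7.4900

7.4900


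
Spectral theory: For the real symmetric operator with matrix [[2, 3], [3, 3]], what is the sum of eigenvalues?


For a self-adjoint (symmetric) matrix, the eigenvalues are real.
The sum of eigenvalues equals the trace of the matrix.
trace = 2 + 3 = 5

5


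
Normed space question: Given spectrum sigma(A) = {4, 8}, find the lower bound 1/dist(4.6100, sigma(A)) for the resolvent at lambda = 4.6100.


dist(4.6100, {4, 8}) = min(|4.6100 - 4|, |4.6100 - 8|)
= min(0.6100, 3.3900) = 0.6100
Resolvent bound = 1/0.6100 = 1.6393

1.6393


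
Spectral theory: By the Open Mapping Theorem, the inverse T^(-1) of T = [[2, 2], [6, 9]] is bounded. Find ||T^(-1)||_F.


det(T) = 2*9 - 2*6 = 6
T^(-1) = (1/6) * [[9, -2], [-6, 2]] = [[1.5000, -0.3333], [-1.0000, 0.3333]]
||T^(-1)||_F^2 = 1.5000^2 + (-0.3333)^2 + (-1.0000)^2 + 0.3333^2 = 3.4722
||T^(-1)||_F = sqrt(3.4722) = 1.8634

1.8634


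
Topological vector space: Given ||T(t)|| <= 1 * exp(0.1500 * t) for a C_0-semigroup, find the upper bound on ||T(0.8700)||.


||T(0.8700)|| <= 1 * exp(0.1500 * 0.8700)
= 1 * exp(0.1305)
= 1 * 1.1394
= 1.1394

1.1394


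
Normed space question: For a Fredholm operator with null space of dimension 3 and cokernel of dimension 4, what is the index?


The Fredholm index is defined as ind(T) = dim(ker T) - dim(coker T)
= 3 - 4
= -1

-1


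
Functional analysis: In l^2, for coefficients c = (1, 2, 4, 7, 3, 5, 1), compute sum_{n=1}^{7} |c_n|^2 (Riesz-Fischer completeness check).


sum |c_n|^2 = 1^2 + 2^2 + 4^2 + 7^2 + 3^2 + 5^2 + 1^2
= 1 + 4 + 16 + 49 + 9 + 25 + 1
= 105

105


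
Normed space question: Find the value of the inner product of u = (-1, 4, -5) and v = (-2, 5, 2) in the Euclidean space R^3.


Computing the standard inner product <u, v> = sum u_i * v_i
= -1*-2 + 4*5 + -5*2
= 2 + 20 + -10
= 12

12


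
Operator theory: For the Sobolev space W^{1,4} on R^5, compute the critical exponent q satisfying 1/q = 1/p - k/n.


Using the Sobolev embedding formula: 1/q = 1/p - k/n
1/q = 1/4 - 1/5 = 1/20
q = 1/(1/20) = 20

20.0000


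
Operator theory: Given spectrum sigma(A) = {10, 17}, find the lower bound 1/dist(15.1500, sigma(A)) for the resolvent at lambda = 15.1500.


dist(15.1500, {10, 17}) = min(|15.1500 - 10|, |15.1500 - 17|)
= min(5.1500, 1.8500) = 1.8500
Resolvent bound = 1/1.8500 = 0.5405

0.5405


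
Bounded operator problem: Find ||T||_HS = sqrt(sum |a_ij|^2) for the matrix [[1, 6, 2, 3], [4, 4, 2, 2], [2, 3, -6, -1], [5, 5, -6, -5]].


The Hilbert-Schmidt norm is sqrt(sum of squares of all entries).
Sum of squares = 1^2 + 6^2 + 2^2 + 3^2 + 4^2 + 4^2 + 2^2 + 2^2 + 2^2 + 3^2 + (-6)^2 + (-1)^2 + 5^2 + 5^2 + (-6)^2 + (-5)^2
= 1 + 36 + 4 + 9 + 16 + 16 + 4 + 4 + 4 + 9 + 36 + 1 + 25 + 25 + 36 + 25 = 251
||T||_HS = sqrt(251) = 15.8430

15.8430


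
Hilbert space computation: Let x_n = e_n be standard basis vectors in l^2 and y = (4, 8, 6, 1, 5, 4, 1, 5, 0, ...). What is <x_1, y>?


x_1 = e_1 is the standard basis vector with 1 in position 1.
<x_1, y> = y_1 = 4
As n -> infinity, <x_n, y> -> 0, confirming weak convergence of (x_n) to 0.

4


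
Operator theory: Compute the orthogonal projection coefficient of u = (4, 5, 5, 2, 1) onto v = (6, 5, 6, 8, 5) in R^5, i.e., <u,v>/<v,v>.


Computing <u,v> = 4*6 + 5*5 + 5*6 + 2*8 + 1*5 = 100
Computing <v,v> = 6^2 + 5^2 + 6^2 + 8^2 + 5^2 = 186
Projection coefficient = 100/186 = 0.5376

0.5376


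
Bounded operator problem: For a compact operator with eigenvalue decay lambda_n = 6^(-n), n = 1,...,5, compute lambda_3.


The eigenvalue formula gives lambda_3 = 1/6^3
= 1/216
= 0.0046

0.0046


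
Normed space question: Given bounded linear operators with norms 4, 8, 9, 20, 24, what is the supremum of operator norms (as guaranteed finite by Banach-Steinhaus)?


By the Uniform Boundedness Principle, the supremum of norms is finite.
sup_k ||T_k|| = max(4, 8, 9, 20, 24) = 24

24


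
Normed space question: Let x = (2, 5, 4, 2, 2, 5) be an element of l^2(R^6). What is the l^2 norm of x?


The l^2 norm = (sum |x_i|^2)^(1/2)
Sum of 2th powers = 4 + 25 + 16 + 4 + 4 + 25 = 78
||x||_2 = (78)^(1/2) = 8.8318

8.8318


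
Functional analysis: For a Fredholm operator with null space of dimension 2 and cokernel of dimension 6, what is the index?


The Fredholm index is defined as ind(T) = dim(ker T) - dim(coker T)
= 2 - 6
= -4

-4


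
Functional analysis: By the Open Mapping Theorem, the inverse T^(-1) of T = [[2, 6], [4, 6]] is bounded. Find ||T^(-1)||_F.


det(T) = 2*6 - 6*4 = -12
T^(-1) = (1/-12) * [[6, -6], [-4, 2]] = [[-0.5000, 0.5000], [0.3333, -0.1667]]
||T^(-1)||_F^2 = (-0.5000)^2 + 0.5000^2 + 0.3333^2 + (-0.1667)^2 = 0.6389
||T^(-1)||_F = sqrt(0.6389) = 0.7993

0.7993


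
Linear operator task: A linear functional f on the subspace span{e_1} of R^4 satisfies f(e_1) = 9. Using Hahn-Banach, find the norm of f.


The norm of f is given by ||f|| = sup_{||x||=1} |f(x)|.
On span{e_1}, ||e_1|| = 1, so ||f|| = |f(e_1)| / ||e_1||
= |9| / 1 = 9.0000

9.0000


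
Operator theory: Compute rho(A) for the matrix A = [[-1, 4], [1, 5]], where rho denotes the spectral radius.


For a 2x2 matrix, eigenvalues satisfy lambda^2 - (trace)*lambda + det = 0
trace = -1 + 5 = 4
det = -1*5 - 4*1 = -9
discriminant = 4^2 - 4*(-9) = 52
spectral radius = max |eigenvalue| = 5.6056

5.6056


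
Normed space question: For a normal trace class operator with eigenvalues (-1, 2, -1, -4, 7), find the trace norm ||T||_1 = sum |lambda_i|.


For a normal operator, singular values equal |eigenvalues|.
Trace norm = sum |lambda_i| = 1 + 2 + 1 + 4 + 7
= 15

15


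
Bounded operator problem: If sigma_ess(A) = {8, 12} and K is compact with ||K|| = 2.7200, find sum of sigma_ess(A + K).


By Weyl's theorem, the essential spectrum is invariant under compact perturbations.
sigma_ess(A + K) = sigma_ess(A) = {8, 12}
Sum = 8 + 12 = 20

20


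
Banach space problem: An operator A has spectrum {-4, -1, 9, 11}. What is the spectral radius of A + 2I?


Spectrum of A + 2I = {-2, 1, 11, 13}
Spectral radius = max |lambda| over the shifted spectrum
= max(2, 1, 11, 13) = 13

13


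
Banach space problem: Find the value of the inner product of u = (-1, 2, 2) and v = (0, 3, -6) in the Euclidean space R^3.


Computing the standard inner product <u, v> = sum u_i * v_i
= -1*0 + 2*3 + 2*-6
= 0 + 6 + -12
= -6

-6
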